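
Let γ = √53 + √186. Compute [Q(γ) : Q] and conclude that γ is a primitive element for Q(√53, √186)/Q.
[Q(γ) : Q] = 4 (equivalently, Q(γ) = Q(√53, √186))

Obviously Q(γ) ⊆ Q(√53, √186), and [Q(√53, √186):Q] = 4 (since 53, 186 are distinct squarefree integers > 1 with 9858 not a perfect square). To show equality we compute the minimal polynomial of γ. From γ = √53 + √186: γ^2 = 53 + 2√(9858) + 186 = 239 + 2√(9858), so γ^2 - 239 = 2√(9858); squaring, (γ^2 - 239)^2 = 4·9858, i.e. γ^4 - 478γ^2 + 57121 - 39432 = 0, i.e. γ^4 - 478γ^2 + 17689 = 0. So γ is a root of x^4 - 478x^2 + 17689. This polynomial is irreducible over Q: it has no rational root (each ±√53 ± √186 is irrational), and any factorization into two quadratics over Q would force √(9858) ∈ Q (pairing opposite roots) or √53, √186 ∈ Q (other pairings), all impossible. Hence [Q(γ):Q] = 4 = [Q(√53, √186):Q], so Q(γ) = Q(√53, √186).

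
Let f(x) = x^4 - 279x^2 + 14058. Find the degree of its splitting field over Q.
[K : Q] = 4

Solving the quadratic in x^2: x^2 = (279 ± √(279^2 - 4·14058))/2 = (279 ± √21609)/2 = (279 ± 147)/2, giving x^2 = 213 or x^2 = 66. So f(x) = (x^2 - 213)(x^2 - 66) and the roots of f are ±√213, ±√66. Hence the splitting field is K = Q(√213, √66). Since 213 and 66 are distinct squarefree integers > 1, their product 14058 is not a perfect square, so √66 ∉ Q(√213). By the tower law [K:Q] = [Q(√213,√66):Q(√213)] · [Q(√213):Q] = 2 · 2 = 4.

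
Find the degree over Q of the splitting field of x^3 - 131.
[K : Q] = 6

The roots of x^3 - 131 are ∛131, ω∛131, ω^2∛131 where ω = e^(2πi/3) is a primitive cube root of unity, so K = Q(∛131, ω). Now [Q(∛131):Q] = 3 (since 131 is not a perfect cube, x^3 - 131 is irreducible) and [Q(ω):Q] = 2. Both 2 and 3 divide [K:Q], and [K:Q] ≤ 3·2 = 6, so [K:Q] = 6. (Equivalently: Q(∛131) ⊂ R but ω ∉ R, so [K : Q(∛131)] = 2.)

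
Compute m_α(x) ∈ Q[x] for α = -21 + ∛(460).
m_α(x) = x^3 + 63x^2 + 1323x + 8801

Set β = α + 21 = ∛(460), so β^3 = 460. Then (α + 21)^3 - 460 = 0, i.e. α is a root of g(x) = (x + 21)^3 - 460 = x^3 + 63x^2 + 1323x + 8801. Since g(x) = h(x + 21) where h(x) = x^3 - 460, and h is irreducible over Q (because 460 is not a perfect cube, so h has no rational root, and a monic cubic with no rational root is irreducible), g is also irreducible (irreducibility is preserved under the substitution x → x + 21). Hence m_α(x) = x^3 + 63x^2 + 1323x + 8801.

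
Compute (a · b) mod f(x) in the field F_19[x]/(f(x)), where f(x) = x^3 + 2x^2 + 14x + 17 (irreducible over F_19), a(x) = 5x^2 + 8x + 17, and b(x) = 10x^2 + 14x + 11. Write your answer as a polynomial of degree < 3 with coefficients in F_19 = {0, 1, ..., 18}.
a · b ≡ 12x^2 + 11x + 2 (mod f(x))

Multiply in F_19[x]: a(x)·b(x) = (5x^2 + 8x + 17)·(10x^2 + 14x + 11) = 12x^4 + 17x^3 + 14x^2 + 3x + 16. This has degree ≥ 3, so divide by f(x) over F_19: 12x^4 + 17x^3 + 14x^2 + 3x + 16 = (12x + 12)·(x^3 + 2x^2 + 14x + 17) + (12x^2 + 11x + 2). Hence a·b ≡ 12x^2 + 11x + 2 (mod f). (F_19[x]/(f) is a field with 19^3 = 6859 elements since f is irreducible of degree 3.)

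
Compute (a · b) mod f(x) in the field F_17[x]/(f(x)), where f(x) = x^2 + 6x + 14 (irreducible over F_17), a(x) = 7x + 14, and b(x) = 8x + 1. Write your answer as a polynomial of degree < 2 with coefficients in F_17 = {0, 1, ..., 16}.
a · b ≡ 4x + 12 (mod f(x))

Multiply in F_17[x]: a(x)·b(x) = (7x + 14)·(8x + 1) = 5x^2 + 14. This has degree ≥ 2, so divide by f(x) over F_17: 5x^2 + 14 = (5)·(x^2 + 6x + 14) + (4x + 12). Hence a·b ≡ 4x + 12 (mod f). (F_17[x]/(f) is a field with 17^2 = 289 elements since f is irreducible of degree 2.)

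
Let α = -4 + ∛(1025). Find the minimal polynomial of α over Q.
m_α(x) = x^3 + 12x^2 + 48x - 961

Set β = α + 4 = ∛(1025), so β^3 = 1025. Then (α + 4)^3 - 1025 = 0, i.e. α is a root of g(x) = (x + 4)^3 - 1025 = x^3 + 12x^2 + 48x - 961. Since g(x) = h(x + 4) where h(x) = x^3 - 1025, and h is irreducible over Q (because 1025 is not a perfect cube, so h has no rational root, and a monic cubic with no rational root is irreducible), g is also irreducible (irreducibility is preserved under the substitution x → x + 4). Hence m_α(x) = x^3 + 12x^2 + 48x - 961.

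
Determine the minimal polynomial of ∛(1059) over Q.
m_α(x) = x^3 - 1059

α satisfies α^3 = 1059, so x^3 - 1059 annihilates α. By the rational root test, a rational root p/q (in lowest terms) of x^3 - 1059 would satisfy p^3 = 1059 q^3, forcing q = 1 and p^3 = 1059; but 1059 is not a perfect cube, contradiction. A monic cubic over Q with no rational root is irreducible (any nontrivial factorization would include a linear factor). Hence x^3 - 1059 is the minimal polynomial of α, and in particular [Q(α):Q] = 3.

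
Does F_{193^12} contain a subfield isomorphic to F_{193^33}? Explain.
No: F_{193^33} is not a subfield of F_{193^12}

F_{p^m} embeds in F_{p^n} iff m | n. Here 33 ∤ 12 (since 12 = 0·33 + 12 with remainder 12 ≠ 0), so F_{193^33} is not a subfield of F_{193^12}. Equivalently: if it were, the tower law would give 33 = [F_{193^33}:F_193] dividing [F_{193^12}:F_193] = 12, contradiction.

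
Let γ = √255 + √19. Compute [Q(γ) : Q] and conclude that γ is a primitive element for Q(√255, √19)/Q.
[Q(γ) : Q] = 4 (equivalently, Q(γ) = Q(√255, √19))

Obviously Q(γ) ⊆ Q(√255, √19), and [Q(√255, √19):Q] = 4 (since 255, 19 are distinct squarefree integers > 1 with 4845 not a perfect square). To show equality we compute the minimal polynomial of γ. From γ = √255 + √19: γ^2 = 255 + 2√(4845) + 19 = 274 + 2√(4845), so γ^2 - 274 = 2√(4845); squaring, (γ^2 - 274)^2 = 4·4845, i.e. γ^4 - 548γ^2 + 75076 - 19380 = 0, i.e. γ^4 - 548γ^2 + 55696 = 0. So γ is a root of x^4 - 548x^2 + 55696. This polynomial is irreducible over Q: it has no rational root (each ±√255 ± √19 is irrational), and any factorization into two quadratics over Q would force √(4845) ∈ Q (pairing opposite roots) or √255, √19 ∈ Q (other pairings), all impossible. Hence [Q(γ):Q] = 4 = [Q(√255, √19):Q], so Q(γ) = Q(√255, √19).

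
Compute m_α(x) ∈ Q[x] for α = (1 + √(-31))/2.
m_α(x) = x^2 - x + 8

From 2α - 1 = √(-31), squaring gives (2α - 1)^2 = -31, i.e. 4α^2 - 4α + 1 = -31, so α^2 - α + (1 + 31)/4 = 0. Since -31 ≡ 1 (mod 4), (1 + 31)/4 = 8 ∈ Z. The polynomial x^2 - x + 8 has discriminant 1 - 4·(8) = -31, which is not a perfect square in Q (d = -31 is squarefree and ≠ 1), so x^2 - x + 8 is irreducible over Q. It is the minimal polynomial of α.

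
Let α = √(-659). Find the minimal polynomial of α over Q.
m_α(x) = x^2 + 659

α satisfies α^2 + 659 = 0, so x^2 + 659 annihilates α. Since d = -659 is squarefree and ≠ 1, it is not a perfect square in Q, so x^2 + 659 has no rational root and is therefore irreducible over Q (a degree-2 polynomial over a field is irreducible iff it has no root). Hence m_α(x) = x^2 + 659.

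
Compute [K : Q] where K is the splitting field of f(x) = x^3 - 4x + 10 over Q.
[K : Q] = 6

By the rational root test, any rational root of the monic integer polynomial f(x) = x^3 - 4x + 10 must be an integer dividing the constant term 10, i.e. one of ±{1, 2, 5, 10}. Evaluating: f(1) = 7, f(-1) = 13, f(2) = 10, f(-2) = 10, f(5) = 115, f(-5) = -95, f(10) = 970, f(-10) = -950; none is 0, so f has no rational root and is therefore irreducible over Q (a cubic with no linear factor over a field is irreducible). For an irreducible cubic, the Galois group is A_3 or S_3 according as the discriminant disc(f) = -4a^3 - 27b^2 = -4·(-4)^3 - 27·(10)^2 = -2444 is or is not a square in Q. Here disc(f) = -2444 is not a perfect square in Q, so the Galois group of f over Q is not contained in A_3 and must be all of S_3. The splitting field has degree |S_3| = 6 over Q, so [K : Q] = 6.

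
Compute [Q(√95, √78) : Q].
[Q(√95, √78) : Q] = 4

[Q(√95):Q] = 2 (min poly x^2 - 95, irreducible since 95 is squarefree > 1). For the top step, suppose √78 ∈ Q(√95), say √78 = c + d√95 with c, d ∈ Q. Squaring: 78 = c^2 + 95d^2 + 2cd√95. Since √95 ∉ Q this forces 2cd = 0. If d = 0 then √78 = c ∈ Q, contradicting 78 squarefree > 1. If c = 0 then 78 = 95d^2, so 95·78 = (95d)^2 is a perfect square in Q — but 95·78 = 7410 is not a perfect square (since 95 and 78 are distinct squarefree integers). Contradiction. Hence √78 ∉ Q(√95), so x^2 - 78 stays irreducible over Q(√95) and [Q(√95, √78) : Q(√95)] = 2. By the tower law, [Q(√95, √78) : Q] = 2 · 2 = 4.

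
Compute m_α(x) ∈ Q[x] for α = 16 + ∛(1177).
m_α(x) = x^3 - 48x^2 + 768x - 5273

Set β = α - 16 = ∛(1177), so β^3 = 1177. Then (α - 16)^3 - 1177 = 0, i.e. α is a root of g(x) = (x - 16)^3 - 1177 = x^3 - 48x^2 + 768x - 5273. Since g(x) = h(x - 16) where h(x) = x^3 - 1177, and h is irreducible over Q (because 1177 is not a perfect cube, so h has no rational root, and a monic cubic with no rational root is irreducible), g is also irreducible (irreducibility is preserved under the substitution x → x - 16). Hence m_α(x) = x^3 - 48x^2 + 768x - 5273.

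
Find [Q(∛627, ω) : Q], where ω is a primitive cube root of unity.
[Q(∛627, ω) : Q] = 6

[Q(∛627):Q] = 3 (min poly x^3 - 627, irreducible since 627 is not a perfect cube). [Q(ω):Q] = 2 (min poly x^2 + x + 1). Since Q(∛627) ⊂ R and ω ∉ R, we have ω ∉ Q(∛627), so x^2 + x + 1 remains irreducible over Q(∛627) and [Q(∛627, ω) : Q(∛627)] = 2. By the tower law, [Q(∛627, ω) : Q] = 3 · 2 = 6. (In fact Q(∛627, ω) is the splitting field of x^3 - 627 over Q.)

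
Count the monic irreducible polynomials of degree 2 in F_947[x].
There are 447931 monic irreducible polynomials of degree 2 over F_947

Each element of F_{947^2} that lies in no proper subfield is a root of exactly one monic irreducible of degree 2 over F_947, and each such polynomial has 2 distinct roots in F_{947^2}. By Möbius inversion the count is N_947(2) = (1/2) Σ_{d|2} μ(2/d) · 947^d = (1/2)(μ(2)·947^1 + μ(1)·947^2) = 895862/2 = 447931.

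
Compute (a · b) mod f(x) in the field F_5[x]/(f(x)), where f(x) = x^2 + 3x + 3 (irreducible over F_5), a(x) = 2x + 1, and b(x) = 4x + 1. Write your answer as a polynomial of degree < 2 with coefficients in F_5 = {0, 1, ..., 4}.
a · b ≡ 2x + 2 (mod f(x))

Multiply in F_5[x]: a(x)·b(x) = (2x + 1)·(4x + 1) = 3x^2 + x + 1. This has degree ≥ 2, so divide by f(x) over F_5: 3x^2 + x + 1 = (3)·(x^2 + 3x + 3) + (2x + 2). Hence a·b ≡ 2x + 2 (mod f). (F_5[x]/(f) is a field with 5^2 = 25 elements since f is irreducible of degree 2.)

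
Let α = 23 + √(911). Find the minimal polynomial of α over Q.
m_α(x) = x^2 - 46x - 382

From α - 23 = √(911), squaring gives (α - 23)^2 = 911, i.e. α^2 - 46α + 529 = 911, so α^2 - 46α - 382 = 0. The discriminant of x^2 - 46x - 382 is (-46)^2 - 4·(-382) = 2116 + 1528 = 3644, and 4·(911) is not a perfect square in Q since 911 is squarefree and ≠ 1. Hence x^2 - 46x - 382 is irreducible over Q and is the minimal polynomial of α.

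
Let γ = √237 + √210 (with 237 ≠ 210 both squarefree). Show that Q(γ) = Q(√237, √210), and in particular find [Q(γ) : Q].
[Q(γ) : Q] = 4 (equivalently, Q(γ) = Q(√237, √210))

Obviously Q(γ) ⊆ Q(√237, √210), and [Q(√237, √210):Q] = 4 (since 237, 210 are distinct squarefree integers > 1 with 49770 not a perfect square). To show equality we compute the minimal polynomial of γ. From γ = √237 + √210: γ^2 = 237 + 2√(49770) + 210 = 447 + 2√(49770), so γ^2 - 447 = 2√(49770); squaring, (γ^2 - 447)^2 = 4·49770, i.e. γ^4 - 894γ^2 + 199809 - 199080 = 0, i.e. γ^4 - 894γ^2 + 729 = 0. So γ is a root of x^4 - 894x^2 + 729. This polynomial is irreducible over Q: it has no rational root (each ±√237 ± √210 is irrational), and any factorization into two quadratics over Q would force √(49770) ∈ Q (pairing opposite roots) or √237, √210 ∈ Q (other pairings), all impossible. Hence [Q(γ):Q] = 4 = [Q(√237, √210):Q], so Q(γ) = Q(√237, √210).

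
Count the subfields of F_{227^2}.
F_{227^2} has 2 subfields

The subfields of F_{p^n} are exactly the fields F_{p^d} for d | n (each is the fixed field of the unique index-d subgroup of Gal(F_{p^n}/F_p) ≅ Z/nZ). The divisors of n = 2 are {1, 2}, giving 2 subfields: F_{227^1}, F_{227^2}.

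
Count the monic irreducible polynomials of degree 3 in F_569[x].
There are 61406480 monic irreducible polynomials of degree 3 over F_569

Each element of F_{569^3} that lies in no proper subfield is a root of exactly one monic irreducible of degree 3 over F_569, and each such polynomial has 3 distinct roots in F_{569^3}. By Möbius inversion the count is N_569(3) = (1/3) Σ_{d|3} μ(3/d) · 569^d = (1/3)(μ(3)·569^1 + μ(1)·569^3) = 184219440/3 = 61406480.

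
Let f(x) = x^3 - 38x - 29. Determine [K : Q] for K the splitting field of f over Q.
[K : Q] = 6

By the rational root test, any rational root of the monic integer polynomial f(x) = x^3 - 38x - 29 must be an integer dividing the constant term -29, i.e. one of ±{1, 29}. Evaluating: f(1) = -66, f(-1) = 8, f(29) = 23258, f(-29) = -23316; none is 0, so f has no rational root and is therefore irreducible over Q (a cubic with no linear factor over a field is irreducible). For an irreducible cubic, the Galois group is A_3 or S_3 according as the discriminant disc(f) = -4a^3 - 27b^2 = -4·(-38)^3 - 27·(-29)^2 = 196781 is or is not a square in Q. Here disc(f) = 196781 is not a perfect square in Q, so the Galois group of f over Q is not contained in A_3 and must be all of S_3. The splitting field has degree |S_3| = 6 over Q, so [K : Q] = 6.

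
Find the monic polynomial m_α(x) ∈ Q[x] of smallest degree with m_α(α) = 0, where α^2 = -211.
m_α(x) = x^2 + 211

α satisfies α^2 + 211 = 0, so x^2 + 211 annihilates α. Since d = -211 is squarefree and ≠ 1, it is not a perfect square in Q, so x^2 + 211 has no rational root and is therefore irreducible over Q (a degree-2 polynomial over a field is irreducible iff it has no root). Hence m_α(x) = x^2 + 211.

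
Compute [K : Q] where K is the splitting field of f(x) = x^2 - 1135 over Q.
[K : Q] = 2

f(x) = x^2 - 1135 factors as (x - √1135)(x + √1135). The splitting field is K = Q(√1135). Since 1135 is squarefree and > 1, it is not a perfect square, so x^2 - 1135 is irreducible over Q and [Q(√1135) : Q] = 2. Hence [K : Q] = 2.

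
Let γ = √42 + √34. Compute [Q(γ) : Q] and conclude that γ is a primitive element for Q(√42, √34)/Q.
[Q(γ) : Q] = 4 (equivalently, Q(γ) = Q(√42, √34))

Obviously Q(γ) ⊆ Q(√42, √34), and [Q(√42, √34):Q] = 4 (since 42, 34 are distinct squarefree integers > 1 with 1428 not a perfect square). To show equality we compute the minimal polynomial of γ. From γ = √42 + √34: γ^2 = 42 + 2√(1428) + 34 = 76 + 2√(1428), so γ^2 - 76 = 2√(1428); squaring, (γ^2 - 76)^2 = 4·1428, i.e. γ^4 - 152γ^2 + 5776 - 5712 = 0, i.e. γ^4 - 152γ^2 + 64 = 0. So γ is a root of x^4 - 152x^2 + 64. This polynomial is irreducible over Q: it has no rational root (each ±√42 ± √34 is irrational), and any factorization into two quadratics over Q would force √(1428) ∈ Q (pairing opposite roots) or √42, √34 ∈ Q (other pairings), all impossible. Hence [Q(γ):Q] = 4 = [Q(√42, √34):Q], so Q(γ) = Q(√42, √34).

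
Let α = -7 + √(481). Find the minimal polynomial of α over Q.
m_α(x) = x^2 + 14x - 432

From α + 7 = √(481), squaring gives (α + 7)^2 = 481, i.e. α^2 + 14α + 49 = 481, so α^2 + 14α - 432 = 0. The discriminant of x^2 + 14x - 432 is (14)^2 - 4·(-432) = 196 + 1728 = 1924, and 4·(481) is not a perfect square in Q since 481 is squarefree and ≠ 1. Hence x^2 + 14x - 432 is irreducible over Q and is the minimal polynomial of α.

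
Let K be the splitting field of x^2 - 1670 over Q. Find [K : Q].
[K : Q] = 2

f(x) = x^2 - 1670 factors as (x - √1670)(x + √1670). The splitting field is K = Q(√1670). Since 1670 is squarefree and > 1, it is not a perfect square, so x^2 - 1670 is irreducible over Q and [Q(√1670) : Q] = 2. Hence [K : Q] = 2.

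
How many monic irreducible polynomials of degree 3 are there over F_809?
There are 176491440 monic irreducible polynomials of degree 3 over F_809

Each element of F_{809^3} that lies in no proper subfield is a root of exactly one monic irreducible of degree 3 over F_809, and each such polynomial has 3 distinct roots in F_{809^3}. By Möbius inversion the count is N_809(3) = (1/3) Σ_{d|3} μ(3/d) · 809^d = (1/3)(μ(3)·809^1 + μ(1)·809^3) = 529474320/3 = 176491440.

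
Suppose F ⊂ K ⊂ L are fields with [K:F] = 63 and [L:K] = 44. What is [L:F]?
[L:F] = 2772

The tower law says that for any tower of field extensions F ⊂ K ⊂ L with finite degrees, [L:F] = [L:K] · [K:F]. Here this gives [L:F] = 44 · 63 = 2772.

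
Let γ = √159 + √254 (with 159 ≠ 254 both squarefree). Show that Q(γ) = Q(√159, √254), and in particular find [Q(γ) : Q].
[Q(γ) : Q] = 4 (equivalently, Q(γ) = Q(√159, √254))

Obviously Q(γ) ⊆ Q(√159, √254), and [Q(√159, √254):Q] = 4 (since 159, 254 are distinct squarefree integers > 1 with 40386 not a perfect square). To show equality we compute the minimal polynomial of γ. From γ = √159 + √254: γ^2 = 159 + 2√(40386) + 254 = 413 + 2√(40386), so γ^2 - 413 = 2√(40386); squaring, (γ^2 - 413)^2 = 4·40386, i.e. γ^4 - 826γ^2 + 170569 - 161544 = 0, i.e. γ^4 - 826γ^2 + 9025 = 0. So γ is a root of x^4 - 826x^2 + 9025. This polynomial is irreducible over Q: it has no rational root (each ±√159 ± √254 is irrational), and any factorization into two quadratics over Q would force √(40386) ∈ Q (pairing opposite roots) or √159, √254 ∈ Q (other pairings), all impossible. Hence [Q(γ):Q] = 4 = [Q(√159, √254):Q], so Q(γ) = Q(√159, √254).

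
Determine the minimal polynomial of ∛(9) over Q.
m_α(x) = x^3 - 9

α satisfies α^3 = 9, so x^3 - 9 annihilates α. By the rational root test, a rational root p/q (in lowest terms) of x^3 - 9 would satisfy p^3 = 9 q^3, forcing q = 1 and p^3 = 9; but 9 is not a perfect cube, contradiction. A monic cubic over Q with no rational root is irreducible (any nontrivial factorization would include a linear factor). Hence x^3 - 9 is the minimal polynomial of α, and in particular [Q(α):Q] = 3.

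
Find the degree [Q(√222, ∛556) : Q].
[Q(√222, ∛556) : Q] = 6

Let L = Q(√222, ∛556). Since Q(√222) ⊂ L and [Q(√222):Q] = 2, the tower law gives 2 | [L:Q]. Likewise Q(∛556) ⊂ L with [Q(∛556):Q] = 3 (because 556 is not a perfect cube), so 3 | [L:Q]. As gcd(2,3) = 1, [L:Q] is divisible by 6. Conversely L is generated over Q by √222 and ∛556, so [L:Q] ≤ 2·3 = 6. Therefore [Q(√222, ∛556) : Q] = 6.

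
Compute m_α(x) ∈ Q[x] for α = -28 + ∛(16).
m_α(x) = x^3 + 84x^2 + 2352x + 21936

Set β = α + 28 = ∛(16), so β^3 = 16. Then (α + 28)^3 - 16 = 0, i.e. α is a root of g(x) = (x + 28)^3 - 16 = x^3 + 84x^2 + 2352x + 21936. Since g(x) = h(x + 28) where h(x) = x^3 - 16, and h is irreducible over Q (because 16 is not a perfect cube, so h has no rational root, and a monic cubic with no rational root is irreducible), g is also irreducible (irreducibility is preserved under the substitution x → x + 28). Hence m_α(x) = x^3 + 84x^2 + 2352x + 21936.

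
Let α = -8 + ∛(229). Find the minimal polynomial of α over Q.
m_α(x) = x^3 + 24x^2 + 192x + 283

Set β = α + 8 = ∛(229), so β^3 = 229. Then (α + 8)^3 - 229 = 0, i.e. α is a root of g(x) = (x + 8)^3 - 229 = x^3 + 24x^2 + 192x + 283. Since g(x) = h(x + 8) where h(x) = x^3 - 229, and h is irreducible over Q (because 229 is not a perfect cube, so h has no rational root, and a monic cubic with no rational root is irreducible), g is also irreducible (irreducibility is preserved under the substitution x → x + 8). Hence m_α(x) = x^3 + 24x^2 + 192x + 283.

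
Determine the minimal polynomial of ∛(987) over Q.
m_α(x) = x^3 - 987

α satisfies α^3 = 987, so x^3 - 987 annihilates α. By the rational root test, a rational root p/q (in lowest terms) of x^3 - 987 would satisfy p^3 = 987 q^3, forcing q = 1 and p^3 = 987; but 987 is not a perfect cube, contradiction. A monic cubic over Q with no rational root is irreducible (any nontrivial factorization would include a linear factor). Hence x^3 - 987 is the minimal polynomial of α, and in particular [Q(α):Q] = 3.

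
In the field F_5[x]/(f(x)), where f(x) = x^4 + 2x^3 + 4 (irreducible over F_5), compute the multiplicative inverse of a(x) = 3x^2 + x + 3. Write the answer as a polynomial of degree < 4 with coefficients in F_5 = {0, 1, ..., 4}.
a(x)^(-1) ≡ x^3 + 2x^2 + 4x (mod f(x))

Since f is irreducible over F_5, F_5[x]/(f) is a field and a(x) ≠ 0 has an inverse. Apply the extended Euclidean algorithm to f(x) and a(x) in F_5[x]: f(x) = (2x^2 + 3)·a(x) + (2x);  a(x) = (4x + 3)·(2x) + (3). The last nonzero remainder is the constant 3 = gcd(f, a) in F_5. Back-substituting through the division chain expresses 3 = s(x)·a(x) + t(x)·f(x) with s(x) ≡ 3x^3 + x^2 + 2x (mod f), so (3x^3 + x^2 + 2x)·a(x) ≡ 3 (mod f). Multiplying by 3^(-1) ≡ 2 in F_5 gives a(x)^(-1) ≡ 2·(3x^3 + x^2 + 2x) ≡ x^3 + 2x^2 + 4x (mod f). Check: (3x^2 + x + 3)·(x^3 + 2x^2 + 4x) = 3x^5 + 2x^4 + 2x^3 + 2x ≡ 1 (mod x^4 + 2x^3 + 4).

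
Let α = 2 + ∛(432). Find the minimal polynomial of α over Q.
m_α(x) = x^3 - 6x^2 + 12x - 440

Set β = α - 2 = ∛(432), so β^3 = 432. Then (α - 2)^3 - 432 = 0, i.e. α is a root of g(x) = (x - 2)^3 - 432 = x^3 - 6x^2 + 12x - 440. Since g(x) = h(x - 2) where h(x) = x^3 - 432, and h is irreducible over Q (because 432 is not a perfect cube, so h has no rational root, and a monic cubic with no rational root is irreducible), g is also irreducible (irreducibility is preserved under the substitution x → x - 2). Hence m_α(x) = x^3 - 6x^2 + 12x - 440.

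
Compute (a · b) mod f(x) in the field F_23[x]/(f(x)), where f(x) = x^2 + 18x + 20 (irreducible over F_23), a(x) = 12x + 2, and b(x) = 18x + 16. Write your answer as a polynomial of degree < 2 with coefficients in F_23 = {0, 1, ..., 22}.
a · b ≡ 20x + 13 (mod f(x))

Multiply in F_23[x]: a(x)·b(x) = (12x + 2)·(18x + 16) = 9x^2 + 21x + 9. This has degree ≥ 2, so divide by f(x) over F_23: 9x^2 + 21x + 9 = (9)·(x^2 + 18x + 20) + (20x + 13). Hence a·b ≡ 20x + 13 (mod f). (F_23[x]/(f) is a field with 23^2 = 529 elements since f is irreducible of degree 2.)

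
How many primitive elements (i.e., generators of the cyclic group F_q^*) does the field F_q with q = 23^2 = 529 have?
There are φ(528) = 160 primitive elements

F_q^* is cyclic of order q - 1 = 528. A cyclic group of order m has exactly φ(m) generators. Here m = 528 = 2^4 · 3 · 11, so the number of primitive elements is φ(528) = 160.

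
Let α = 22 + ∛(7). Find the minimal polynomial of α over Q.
m_α(x) = x^3 - 66x^2 + 1452x - 10655

Set β = α - 22 = ∛(7), so β^3 = 7. Then (α - 22)^3 - 7 = 0, i.e. α is a root of g(x) = (x - 22)^3 - 7 = x^3 - 66x^2 + 1452x - 10655. Since g(x) = h(x - 22) where h(x) = x^3 - 7, and h is irreducible over Q (because 7 is not a perfect cube, so h has no rational root, and a monic cubic with no rational root is irreducible), g is also irreducible (irreducibility is preserved under the substitution x → x - 22). Hence m_α(x) = x^3 - 66x^2 + 1452x - 10655.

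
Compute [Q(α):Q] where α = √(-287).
[Q(α):Q] = 2

[Q(α):Q] equals the degree of the minimal polynomial of α. Here α^2 = -287 and x^2 + 287 is irreducible (d = -287 is squarefree, ≠ 1, hence not a square), so deg(m_α) = 2. Thus [Q(α):Q] = 2.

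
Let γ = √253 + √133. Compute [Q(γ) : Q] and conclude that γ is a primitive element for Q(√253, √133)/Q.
[Q(γ) : Q] = 4 (equivalently, Q(γ) = Q(√253, √133))

Obviously Q(γ) ⊆ Q(√253, √133), and [Q(√253, √133):Q] = 4 (since 253, 133 are distinct squarefree integers > 1 with 33649 not a perfect square). To show equality we compute the minimal polynomial of γ. From γ = √253 + √133: γ^2 = 253 + 2√(33649) + 133 = 386 + 2√(33649), so γ^2 - 386 = 2√(33649); squaring, (γ^2 - 386)^2 = 4·33649, i.e. γ^4 - 772γ^2 + 148996 - 134596 = 0, i.e. γ^4 - 772γ^2 + 14400 = 0. So γ is a root of x^4 - 772x^2 + 14400. This polynomial is irreducible over Q: it has no rational root (each ±√253 ± √133 is irrational), and any factorization into two quadratics over Q would force √(33649) ∈ Q (pairing opposite roots) or √253, √133 ∈ Q (other pairings), all impossible. Hence [Q(γ):Q] = 4 = [Q(√253, √133):Q], so Q(γ) = Q(√253, √133).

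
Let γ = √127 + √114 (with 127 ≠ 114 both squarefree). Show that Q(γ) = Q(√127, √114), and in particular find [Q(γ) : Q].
[Q(γ) : Q] = 4 (equivalently, Q(γ) = Q(√127, √114))

Obviously Q(γ) ⊆ Q(√127, √114), and [Q(√127, √114):Q] = 4 (since 127, 114 are distinct squarefree integers > 1 with 14478 not a perfect square). To show equality we compute the minimal polynomial of γ. From γ = √127 + √114: γ^2 = 127 + 2√(14478) + 114 = 241 + 2√(14478), so γ^2 - 241 = 2√(14478); squaring, (γ^2 - 241)^2 = 4·14478, i.e. γ^4 - 482γ^2 + 58081 - 57912 = 0, i.e. γ^4 - 482γ^2 + 169 = 0. So γ is a root of x^4 - 482x^2 + 169. This polynomial is irreducible over Q: it has no rational root (each ±√127 ± √114 is irrational), and any factorization into two quadratics over Q would force √(14478) ∈ Q (pairing opposite roots) or √127, √114 ∈ Q (other pairings), all impossible. Hence [Q(γ):Q] = 4 = [Q(√127, √114):Q], so Q(γ) = Q(√127, √114).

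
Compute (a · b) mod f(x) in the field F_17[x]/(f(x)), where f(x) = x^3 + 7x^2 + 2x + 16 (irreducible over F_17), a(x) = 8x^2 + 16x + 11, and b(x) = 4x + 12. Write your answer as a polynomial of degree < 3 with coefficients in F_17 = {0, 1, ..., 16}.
a · b ≡ 4x^2 + 2x + 11 (mod f(x))

Multiply in F_17[x]: a(x)·b(x) = (8x^2 + 16x + 11)·(4x + 12) = 15x^3 + 7x^2 + 15x + 13. This has degree ≥ 3, so divide by f(x) over F_17: 15x^3 + 7x^2 + 15x + 13 = (15)·(x^3 + 7x^2 + 2x + 16) + (4x^2 + 2x + 11). Hence a·b ≡ 4x^2 + 2x + 11 (mod f). (F_17[x]/(f) is a field with 17^3 = 4913 elements since f is irreducible of degree 3.)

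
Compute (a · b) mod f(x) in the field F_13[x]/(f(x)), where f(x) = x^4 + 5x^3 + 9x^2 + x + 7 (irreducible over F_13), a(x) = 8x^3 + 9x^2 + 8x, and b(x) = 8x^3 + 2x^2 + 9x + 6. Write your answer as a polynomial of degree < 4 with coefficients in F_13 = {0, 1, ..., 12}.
a · b ≡ 2x^2 + 11x + 8 (mod f(x))

Multiply in F_13[x]: a(x)·b(x) = (8x^3 + 9x^2 + 8x)·(8x^3 + 2x^2 + 9x + 6) = 12x^6 + 10x^5 + 11x^4 + 2x^3 + 9x^2 + 9x. This has degree ≥ 4, so divide by f(x) over F_13: 12x^6 + 10x^5 + 11x^4 + 2x^3 + 9x^2 + 9x = (12x^2 + 2x + 10)·(x^4 + 5x^3 + 9x^2 + x + 7) + (2x^2 + 11x + 8). Hence a·b ≡ 2x^2 + 11x + 8 (mod f). (F_13[x]/(f) is a field with 13^4 = 28561 elements since f is irreducible of degree 4.)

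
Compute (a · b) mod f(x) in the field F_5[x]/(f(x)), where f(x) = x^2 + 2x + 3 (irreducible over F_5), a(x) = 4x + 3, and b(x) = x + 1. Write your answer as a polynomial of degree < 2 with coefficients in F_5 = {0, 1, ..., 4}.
a · b ≡ 4x + 1 (mod f(x))

Multiply in F_5[x]: a(x)·b(x) = (4x + 3)·(x + 1) = 4x^2 + 2x + 3. This has degree ≥ 2, so divide by f(x) over F_5: 4x^2 + 2x + 3 = (4)·(x^2 + 2x + 3) + (4x + 1). Hence a·b ≡ 4x + 1 (mod f). (F_5[x]/(f) is a field with 5^2 = 25 elements since f is irreducible of degree 2.)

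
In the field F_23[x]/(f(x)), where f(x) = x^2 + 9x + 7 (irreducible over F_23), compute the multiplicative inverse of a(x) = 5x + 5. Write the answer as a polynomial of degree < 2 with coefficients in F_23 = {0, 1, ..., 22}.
a(x)^(-1) ≡ 14x + 20 (mod f(x))

Since f is irreducible over F_23, F_23[x]/(f) is a field and a(x) ≠ 0 has an inverse. Apply the extended Euclidean algorithm to f(x) and a(x) in F_23[x]: f(x) = (14x + 20)·a(x) + (22). The last nonzero remainder is the constant 22 = gcd(f, a) in F_23. Back-substituting through the division chain expresses 22 = s(x)·a(x) + t(x)·f(x) with s(x) ≡ 9x + 3 (mod f), so (9x + 3)·a(x) ≡ 22 (mod f). Multiplying by 22^(-1) ≡ 22 in F_23 gives a(x)^(-1) ≡ 22·(9x + 3) ≡ 14x + 20 (mod f). Check: (5x + 5)·(14x + 20) = x^2 + 9x + 8 ≡ 1 (mod x^2 + 9x + 7).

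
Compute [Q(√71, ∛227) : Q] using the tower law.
[Q(√71, ∛227) : Q] = 6

Let L = Q(√71, ∛227). Since Q(√71) ⊂ L and [Q(√71):Q] = 2, the tower law gives 2 | [L:Q]. Likewise Q(∛227) ⊂ L with [Q(∛227):Q] = 3 (because 227 is not a perfect cube), so 3 | [L:Q]. As gcd(2,3) = 1, [L:Q] is divisible by 6. Conversely L is generated over Q by √71 and ∛227, so [L:Q] ≤ 2·3 = 6. Therefore [Q(√71, ∛227) : Q] = 6.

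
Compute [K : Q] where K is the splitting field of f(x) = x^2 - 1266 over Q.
[K : Q] = 2

f(x) = x^2 - 1266 factors as (x - √1266)(x + √1266). The splitting field is K = Q(√1266). Since 1266 is squarefree and > 1, it is not a perfect square, so x^2 - 1266 is irreducible over Q and [Q(√1266) : Q] = 2. Hence [K : Q] = 2.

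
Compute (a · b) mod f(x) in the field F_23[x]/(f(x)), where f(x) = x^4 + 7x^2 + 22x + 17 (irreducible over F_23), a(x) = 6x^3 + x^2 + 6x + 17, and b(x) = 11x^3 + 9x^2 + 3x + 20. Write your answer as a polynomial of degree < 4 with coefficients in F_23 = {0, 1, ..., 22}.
a · b ≡ 21x^3 + 15x^2 + 8x + 12 (mod f(x))

Multiply in F_23[x]: a(x)·b(x) = (6x^3 + x^2 + 6x + 17)·(11x^3 + 9x^2 + 3x + 20) = 20x^6 + 19x^5 + x^4 + 19x^3 + 7x^2 + 10x + 18. This has degree ≥ 4, so divide by f(x) over F_23: 20x^6 + 19x^5 + x^4 + 19x^3 + 7x^2 + 10x + 18 = (20x^2 + 19x + 22)·(x^4 + 7x^2 + 22x + 17) + (21x^3 + 15x^2 + 8x + 12). Hence a·b ≡ 21x^3 + 15x^2 + 8x + 12 (mod f). (F_23[x]/(f) is a field with 23^4 = 279841 elements since f is irreducible of degree 4.)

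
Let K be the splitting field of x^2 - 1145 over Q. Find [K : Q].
[K : Q] = 2

f(x) = x^2 - 1145 factors as (x - √1145)(x + √1145). The splitting field is K = Q(√1145). Since 1145 is squarefree and > 1, it is not a perfect square, so x^2 - 1145 is irreducible over Q and [Q(√1145) : Q] = 2. Hence [K : Q] = 2.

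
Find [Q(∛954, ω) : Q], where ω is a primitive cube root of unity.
[Q(∛954, ω) : Q] = 6

[Q(∛954):Q] = 3 (min poly x^3 - 954, irreducible since 954 is not a perfect cube). [Q(ω):Q] = 2 (min poly x^2 + x + 1). Since Q(∛954) ⊂ R and ω ∉ R, we have ω ∉ Q(∛954), so x^2 + x + 1 remains irreducible over Q(∛954) and [Q(∛954, ω) : Q(∛954)] = 2. By the tower law, [Q(∛954, ω) : Q] = 3 · 2 = 6. (In fact Q(∛954, ω) is the splitting field of x^3 - 954 over Q.)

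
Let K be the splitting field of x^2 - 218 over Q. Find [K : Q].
[K : Q] = 2

f(x) = x^2 - 218 factors as (x - √218)(x + √218). The splitting field is K = Q(√218). Since 218 is squarefree and > 1, it is not a perfect square, so x^2 - 218 is irreducible over Q and [Q(√218) : Q] = 2. Hence [K : Q] = 2.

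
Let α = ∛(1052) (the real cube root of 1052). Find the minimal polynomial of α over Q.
m_α(x) = x^3 - 1052

α satisfies α^3 = 1052, so x^3 - 1052 annihilates α. By the rational root test, a rational root p/q (in lowest terms) of x^3 - 1052 would satisfy p^3 = 1052 q^3, forcing q = 1 and p^3 = 1052; but 1052 is not a perfect cube, contradiction. A monic cubic over Q with no rational root is irreducible (any nontrivial factorization would include a linear factor). Hence x^3 - 1052 is the minimal polynomial of α, and in particular [Q(α):Q] = 3.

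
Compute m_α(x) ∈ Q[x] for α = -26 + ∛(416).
m_α(x) = x^3 + 78x^2 + 2028x + 17160

Set β = α + 26 = ∛(416), so β^3 = 416. Then (α + 26)^3 - 416 = 0, i.e. α is a root of g(x) = (x + 26)^3 - 416 = x^3 + 78x^2 + 2028x + 17160. Since g(x) = h(x + 26) where h(x) = x^3 - 416, and h is irreducible over Q (because 416 is not a perfect cube, so h has no rational root, and a monic cubic with no rational root is irreducible), g is also irreducible (irreducibility is preserved under the substitution x → x + 26). Hence m_α(x) = x^3 + 78x^2 + 2028x + 17160.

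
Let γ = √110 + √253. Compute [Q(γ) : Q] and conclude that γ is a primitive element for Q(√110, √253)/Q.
[Q(γ) : Q] = 4 (equivalently, Q(γ) = Q(√110, √253))

Obviously Q(γ) ⊆ Q(√110, √253), and [Q(√110, √253):Q] = 4 (since 110, 253 are distinct squarefree integers > 1 with 27830 not a perfect square). To show equality we compute the minimal polynomial of γ. From γ = √110 + √253: γ^2 = 110 + 2√(27830) + 253 = 363 + 2√(27830), so γ^2 - 363 = 2√(27830); squaring, (γ^2 - 363)^2 = 4·27830, i.e. γ^4 - 726γ^2 + 131769 - 111320 = 0, i.e. γ^4 - 726γ^2 + 20449 = 0. So γ is a root of x^4 - 726x^2 + 20449. This polynomial is irreducible over Q: it has no rational root (each ±√110 ± √253 is irrational), and any factorization into two quadratics over Q would force √(27830) ∈ Q (pairing opposite roots) or √110, √253 ∈ Q (other pairings), all impossible. Hence [Q(γ):Q] = 4 = [Q(√110, √253):Q], so Q(γ) = Q(√110, √253).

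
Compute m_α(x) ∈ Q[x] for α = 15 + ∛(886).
m_α(x) = x^3 - 45x^2 + 675x - 4261

Set β = α - 15 = ∛(886), so β^3 = 886. Then (α - 15)^3 - 886 = 0, i.e. α is a root of g(x) = (x - 15)^3 - 886 = x^3 - 45x^2 + 675x - 4261. Since g(x) = h(x - 15) where h(x) = x^3 - 886, and h is irreducible over Q (because 886 is not a perfect cube, so h has no rational root, and a monic cubic with no rational root is irreducible), g is also irreducible (irreducibility is preserved under the substitution x → x - 15). Hence m_α(x) = x^3 - 45x^2 + 675x - 4261.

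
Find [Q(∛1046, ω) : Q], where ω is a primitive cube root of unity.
[Q(∛1046, ω) : Q] = 6

[Q(∛1046):Q] = 3 (min poly x^3 - 1046, irreducible since 1046 is not a perfect cube). [Q(ω):Q] = 2 (min poly x^2 + x + 1). Since Q(∛1046) ⊂ R and ω ∉ R, we have ω ∉ Q(∛1046), so x^2 + x + 1 remains irreducible over Q(∛1046) and [Q(∛1046, ω) : Q(∛1046)] = 2. By the tower law, [Q(∛1046, ω) : Q] = 3 · 2 = 6. (In fact Q(∛1046, ω) is the splitting field of x^3 - 1046 over Q.)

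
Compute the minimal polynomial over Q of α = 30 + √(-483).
m_α(x) = x^2 - 60x + 1383

From α - 30 = √(-483), squaring gives (α - 30)^2 = -483, i.e. α^2 - 60α + 900 = -483, so α^2 - 60α + 1383 = 0. The discriminant of x^2 - 60x + 1383 is (-60)^2 - 4·(1383) = 3600 - 5532 = -1932, and 4·(-483) is not a perfect square in Q since -483 is squarefree and ≠ 1. Hence x^2 - 60x + 1383 is irreducible over Q and is the minimal polynomial of α.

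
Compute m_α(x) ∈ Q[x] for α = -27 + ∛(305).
m_α(x) = x^3 + 81x^2 + 2187x + 19378

Set β = α + 27 = ∛(305), so β^3 = 305. Then (α + 27)^3 - 305 = 0, i.e. α is a root of g(x) = (x + 27)^3 - 305 = x^3 + 81x^2 + 2187x + 19378. Since g(x) = h(x + 27) where h(x) = x^3 - 305, and h is irreducible over Q (because 305 is not a perfect cube, so h has no rational root, and a monic cubic with no rational root is irreducible), g is also irreducible (irreducibility is preserved under the substitution x → x + 27). Hence m_α(x) = x^3 + 81x^2 + 2187x + 19378.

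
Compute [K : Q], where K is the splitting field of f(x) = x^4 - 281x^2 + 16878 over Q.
[K : Q] = 4

Solving the quadratic in x^2: x^2 = (281 ± √(281^2 - 4·16878))/2 = (281 ± √11449)/2 = (281 ± 107)/2, giving x^2 = 87 or x^2 = 194. So f(x) = (x^2 - 87)(x^2 - 194) and the roots of f are ±√87, ±√194. Hence the splitting field is K = Q(√87, √194). Since 87 and 194 are distinct squarefree integers > 1, their product 16878 is not a perfect square, so √194 ∉ Q(√87). By the tower law [K:Q] = [Q(√87,√194):Q(√87)] · [Q(√87):Q] = 2 · 2 = 4.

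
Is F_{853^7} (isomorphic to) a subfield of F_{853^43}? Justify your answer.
No: F_{853^7} is not a subfield of F_{853^43}

F_{p^m} embeds in F_{p^n} iff m | n. Here 7 ∤ 43 (since 43 = 6·7 + 1 with remainder 1 ≠ 0), so F_{853^7} is not a subfield of F_{853^43}. Equivalently: if it were, the tower law would give 7 = [F_{853^7}:F_853] dividing [F_{853^43}:F_853] = 43, contradiction.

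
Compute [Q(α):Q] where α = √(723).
[Q(α):Q] = 2

[Q(α):Q] equals the degree of the minimal polynomial of α. Here α^2 = 723 and x^2 - 723 is irreducible (d = 723 is squarefree, ≠ 1, hence not a square), so deg(m_α) = 2. Thus [Q(α):Q] = 2.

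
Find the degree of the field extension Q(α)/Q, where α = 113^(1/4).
[Q(α):Q] = 4

α is a root of x^4 - 113. By Eisenstein's criterion at the prime p = 113 (which divides the constant term 113 but p^2 = 12769 does not, since 113 is squarefree), x^4 - 113 is irreducible over Q. Hence [Q(α):Q] = 4.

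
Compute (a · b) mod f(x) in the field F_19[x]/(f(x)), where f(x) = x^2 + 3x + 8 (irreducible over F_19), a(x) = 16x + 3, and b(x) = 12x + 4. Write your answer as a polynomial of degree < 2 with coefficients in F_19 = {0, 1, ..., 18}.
a · b ≡ 18x + 15 (mod f(x))

Multiply in F_19[x]: a(x)·b(x) = (16x + 3)·(12x + 4) = 2x^2 + 5x + 12. This has degree ≥ 2, so divide by f(x) over F_19: 2x^2 + 5x + 12 = (2)·(x^2 + 3x + 8) + (18x + 15). Hence a·b ≡ 18x + 15 (mod f). (F_19[x]/(f) is a field with 19^2 = 361 elements since f is irreducible of degree 2.)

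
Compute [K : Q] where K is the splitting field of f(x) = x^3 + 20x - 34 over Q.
[K : Q] = 6

By the rational root test, any rational root of the monic integer polynomial f(x) = x^3 + 20x - 34 must be an integer dividing the constant term -34, i.e. one of ±{1, 2, 17, 34}. Evaluating: f(1) = -13, f(-1) = -55, f(2) = 14, f(-2) = -82, f(17) = 5219, f(-17) = -5287, f(34) = 39950, f(-34) = -40018; none is 0, so f has no rational root and is therefore irreducible over Q (a cubic with no linear factor over a field is irreducible). For an irreducible cubic, the Galois group is A_3 or S_3 according as the discriminant disc(f) = -4a^3 - 27b^2 = -4·(20)^3 - 27·(-34)^2 = -63212 is or is not a square in Q. Here disc(f) = -63212 is not a perfect square in Q, so the Galois group of f over Q is not contained in A_3 and must be all of S_3. The splitting field has degree |S_3| = 6 over Q, so [K : Q] = 6.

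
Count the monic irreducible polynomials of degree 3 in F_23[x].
There are 4048 monic irreducible polynomials of degree 3 over F_23

Each element of F_{23^3} that lies in no proper subfield is a root of exactly one monic irreducible of degree 3 over F_23, and each such polynomial has 3 distinct roots in F_{23^3}. By Möbius inversion the count is N_23(3) = (1/3) Σ_{d|3} μ(3/d) · 23^d = (1/3)(μ(3)·23^1 + μ(1)·23^3) = 12144/3 = 4048.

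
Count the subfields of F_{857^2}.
F_{857^2} has 2 subfields

The subfields of F_{p^n} are exactly the fields F_{p^d} for d | n (each is the fixed field of the unique index-d subgroup of Gal(F_{p^n}/F_p) ≅ Z/nZ). The divisors of n = 2 are {1, 2}, giving 2 subfields: F_{857^1}, F_{857^2}.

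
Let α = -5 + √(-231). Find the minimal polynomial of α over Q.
m_α(x) = x^2 + 10x + 256

From α + 5 = √(-231), squaring gives (α + 5)^2 = -231, i.e. α^2 + 10α + 25 = -231, so α^2 + 10α + 256 = 0. The discriminant of x^2 + 10x + 256 is (10)^2 - 4·(256) = 100 - 1024 = -924, and 4·(-231) is not a perfect square in Q since -231 is squarefree and ≠ 1. Hence x^2 + 10x + 256 is irreducible over Q and is the minimal polynomial of α.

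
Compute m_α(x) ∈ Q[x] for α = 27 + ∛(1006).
m_α(x) = x^3 - 81x^2 + 2187x - 20689

Set β = α - 27 = ∛(1006), so β^3 = 1006. Then (α - 27)^3 - 1006 = 0, i.e. α is a root of g(x) = (x - 27)^3 - 1006 = x^3 - 81x^2 + 2187x - 20689. Since g(x) = h(x - 27) where h(x) = x^3 - 1006, and h is irreducible over Q (because 1006 is not a perfect cube, so h has no rational root, and a monic cubic with no rational root is irreducible), g is also irreducible (irreducibility is preserved under the substitution x → x - 27). Hence m_α(x) = x^3 - 81x^2 + 2187x - 20689.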